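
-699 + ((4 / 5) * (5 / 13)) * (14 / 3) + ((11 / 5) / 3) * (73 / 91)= -317124 / 455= -696.98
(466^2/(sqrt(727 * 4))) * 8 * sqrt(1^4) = 868624 * sqrt(727)/727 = 32215.48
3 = 3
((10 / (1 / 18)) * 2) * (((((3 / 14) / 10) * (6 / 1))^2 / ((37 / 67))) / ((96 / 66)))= 7.41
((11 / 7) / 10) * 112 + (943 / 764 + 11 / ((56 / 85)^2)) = 44.18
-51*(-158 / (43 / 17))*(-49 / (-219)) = 2237438 / 3139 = 712.79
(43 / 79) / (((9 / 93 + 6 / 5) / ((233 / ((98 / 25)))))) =38823625 / 1556142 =24.95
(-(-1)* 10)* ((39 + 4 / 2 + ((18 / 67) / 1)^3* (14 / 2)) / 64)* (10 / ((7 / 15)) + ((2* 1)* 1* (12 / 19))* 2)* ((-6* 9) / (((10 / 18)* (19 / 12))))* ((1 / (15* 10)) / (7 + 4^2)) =-4789230247593 / 1748064632300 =-2.74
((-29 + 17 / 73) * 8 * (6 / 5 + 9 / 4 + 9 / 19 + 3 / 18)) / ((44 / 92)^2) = -690683560 / 167827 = -4115.45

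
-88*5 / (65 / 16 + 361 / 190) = -35200 / 477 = -73.79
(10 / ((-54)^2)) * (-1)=-5 / 1458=-0.00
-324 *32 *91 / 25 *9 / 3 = -2830464 / 25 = -113218.56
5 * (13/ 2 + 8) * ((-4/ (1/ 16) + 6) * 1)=-4205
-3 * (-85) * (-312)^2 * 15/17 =21902400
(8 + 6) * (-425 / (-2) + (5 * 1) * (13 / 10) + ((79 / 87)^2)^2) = 176195708360 / 57289761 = 3075.52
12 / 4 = 3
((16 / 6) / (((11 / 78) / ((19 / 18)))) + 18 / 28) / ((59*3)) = 28555 / 245322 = 0.12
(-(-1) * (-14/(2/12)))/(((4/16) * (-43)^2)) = -336/1849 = -0.18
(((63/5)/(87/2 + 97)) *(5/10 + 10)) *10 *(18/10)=23814/1405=16.95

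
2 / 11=0.18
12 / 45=4 / 15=0.27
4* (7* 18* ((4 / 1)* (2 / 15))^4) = 229376 / 5625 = 40.78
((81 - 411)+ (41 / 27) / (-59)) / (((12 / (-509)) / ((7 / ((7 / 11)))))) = 2943567869 / 19116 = 153984.51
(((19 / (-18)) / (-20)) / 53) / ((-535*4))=-19 / 40831200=-0.00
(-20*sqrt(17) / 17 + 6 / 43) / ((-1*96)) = -1 / 688 + 5*sqrt(17) / 408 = 0.05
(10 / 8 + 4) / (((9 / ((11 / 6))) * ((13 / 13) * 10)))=77 / 720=0.11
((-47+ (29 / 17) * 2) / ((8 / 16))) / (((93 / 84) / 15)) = -622440 / 527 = -1181.10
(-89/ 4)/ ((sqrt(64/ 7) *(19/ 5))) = -445 *sqrt(7)/ 608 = -1.94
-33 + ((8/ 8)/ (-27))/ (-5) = -4454/ 135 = -32.99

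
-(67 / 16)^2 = -4489 / 256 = -17.54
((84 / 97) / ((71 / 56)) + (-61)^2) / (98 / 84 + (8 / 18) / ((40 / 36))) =768936930 / 323689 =2375.54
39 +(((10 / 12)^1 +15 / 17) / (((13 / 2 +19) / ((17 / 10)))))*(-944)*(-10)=171167 / 153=1118.74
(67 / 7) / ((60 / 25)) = 335 / 84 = 3.99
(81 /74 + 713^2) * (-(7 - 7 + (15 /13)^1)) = -43406985 /74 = -586580.88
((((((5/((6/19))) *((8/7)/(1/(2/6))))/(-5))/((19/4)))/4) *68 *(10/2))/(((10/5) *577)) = -680/36351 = -0.02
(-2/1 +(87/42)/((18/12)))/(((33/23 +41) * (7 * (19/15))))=-1495/908656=-0.00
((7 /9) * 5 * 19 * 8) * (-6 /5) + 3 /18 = -4255 /6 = -709.17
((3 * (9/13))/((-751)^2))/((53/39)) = 81/29892053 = 0.00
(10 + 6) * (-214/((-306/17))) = 1712/9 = 190.22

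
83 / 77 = 1.08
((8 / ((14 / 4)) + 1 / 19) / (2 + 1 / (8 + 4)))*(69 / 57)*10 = 171672 / 12635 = 13.59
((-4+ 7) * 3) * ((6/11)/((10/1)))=27/55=0.49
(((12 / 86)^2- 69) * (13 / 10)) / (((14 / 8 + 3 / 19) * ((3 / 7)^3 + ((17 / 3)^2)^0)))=-2161147989 / 49599425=-43.57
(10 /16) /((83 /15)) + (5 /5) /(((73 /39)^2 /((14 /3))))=1.44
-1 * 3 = -3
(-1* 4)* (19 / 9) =-8.44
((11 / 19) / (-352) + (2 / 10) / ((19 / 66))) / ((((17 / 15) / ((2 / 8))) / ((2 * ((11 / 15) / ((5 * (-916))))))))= -23177 / 473388800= -0.00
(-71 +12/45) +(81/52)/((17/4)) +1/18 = -1398491/19890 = -70.31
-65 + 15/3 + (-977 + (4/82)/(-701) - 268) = -37507007/28741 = -1305.00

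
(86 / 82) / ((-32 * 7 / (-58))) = 1247 / 4592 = 0.27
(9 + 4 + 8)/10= 21/10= 2.10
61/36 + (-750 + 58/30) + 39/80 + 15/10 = -535957/720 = -744.38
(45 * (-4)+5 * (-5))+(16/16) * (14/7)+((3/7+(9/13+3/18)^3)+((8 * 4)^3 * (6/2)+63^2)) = 339066187477/3321864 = 102071.06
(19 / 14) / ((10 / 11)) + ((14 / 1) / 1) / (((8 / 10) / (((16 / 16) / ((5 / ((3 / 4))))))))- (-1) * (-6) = -1.88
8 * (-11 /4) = -22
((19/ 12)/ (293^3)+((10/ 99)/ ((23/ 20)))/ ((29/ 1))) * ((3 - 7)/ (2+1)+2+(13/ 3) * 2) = 140863966663/ 4982934107943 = 0.03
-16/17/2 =-8/17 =-0.47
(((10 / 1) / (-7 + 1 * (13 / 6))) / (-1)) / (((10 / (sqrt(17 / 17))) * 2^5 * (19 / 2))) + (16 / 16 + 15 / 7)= 96997 / 30856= 3.14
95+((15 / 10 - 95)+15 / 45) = 1.83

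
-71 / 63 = -1.13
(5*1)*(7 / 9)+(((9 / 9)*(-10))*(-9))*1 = 845 / 9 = 93.89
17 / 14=1.21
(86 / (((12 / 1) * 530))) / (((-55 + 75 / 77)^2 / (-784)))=-12492403 / 3439488000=-0.00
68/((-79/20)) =-1360/79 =-17.22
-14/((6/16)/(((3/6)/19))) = -56/57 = -0.98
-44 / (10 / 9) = -198 / 5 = -39.60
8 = 8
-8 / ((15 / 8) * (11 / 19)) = -1216 / 165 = -7.37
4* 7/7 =4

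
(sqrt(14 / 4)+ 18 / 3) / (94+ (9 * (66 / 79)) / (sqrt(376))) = -140778 * sqrt(94) / 5183586535 - 23463 * sqrt(329) / 5183586535+ 27572738 * sqrt(14) / 5183586535+ 330872856 / 5183586535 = 0.08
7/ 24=0.29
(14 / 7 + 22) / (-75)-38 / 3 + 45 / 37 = -11.77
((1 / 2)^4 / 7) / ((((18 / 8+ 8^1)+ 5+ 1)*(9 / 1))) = 1 / 16380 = 0.00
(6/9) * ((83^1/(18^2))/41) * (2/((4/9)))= 83/4428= 0.02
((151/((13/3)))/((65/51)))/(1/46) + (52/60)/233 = 742856059/590655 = 1257.68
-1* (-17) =17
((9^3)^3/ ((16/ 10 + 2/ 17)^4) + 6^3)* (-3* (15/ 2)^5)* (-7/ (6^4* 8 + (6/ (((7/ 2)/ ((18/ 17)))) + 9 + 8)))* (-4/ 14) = -5482579107898230072721875/ 8985883192696576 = -610132470.05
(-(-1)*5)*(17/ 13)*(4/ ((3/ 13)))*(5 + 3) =2720/ 3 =906.67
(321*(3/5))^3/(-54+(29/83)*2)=-74123676801/553000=-134039.20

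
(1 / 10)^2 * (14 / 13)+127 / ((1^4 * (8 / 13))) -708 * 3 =-4985797 / 2600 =-1917.61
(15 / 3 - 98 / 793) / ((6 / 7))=9023 / 1586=5.69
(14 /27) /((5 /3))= 14 /45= 0.31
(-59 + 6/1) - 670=-723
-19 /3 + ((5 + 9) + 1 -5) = 11 /3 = 3.67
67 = 67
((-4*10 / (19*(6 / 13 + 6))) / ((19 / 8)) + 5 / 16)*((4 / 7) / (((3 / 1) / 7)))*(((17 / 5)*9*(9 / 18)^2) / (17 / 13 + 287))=939913 / 151539136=0.01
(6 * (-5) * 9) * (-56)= 15120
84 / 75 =28 / 25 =1.12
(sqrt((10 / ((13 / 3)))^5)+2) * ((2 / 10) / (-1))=-180 * sqrt(390) / 2197 - 2 / 5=-2.02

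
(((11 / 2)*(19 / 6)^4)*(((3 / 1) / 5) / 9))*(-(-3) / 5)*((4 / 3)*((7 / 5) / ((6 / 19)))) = 190659623 / 1458000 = 130.77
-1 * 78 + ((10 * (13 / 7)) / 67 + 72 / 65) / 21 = -49892212 / 640185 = -77.93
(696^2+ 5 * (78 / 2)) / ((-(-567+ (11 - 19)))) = 484611 / 575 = 842.80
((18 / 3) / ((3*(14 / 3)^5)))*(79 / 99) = 2133 / 2958032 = 0.00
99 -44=55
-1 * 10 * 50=-500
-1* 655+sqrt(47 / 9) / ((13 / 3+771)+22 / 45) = -655+15* sqrt(47) / 34912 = -655.00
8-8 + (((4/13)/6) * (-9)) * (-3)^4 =-486/13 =-37.38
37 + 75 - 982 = -870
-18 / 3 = -6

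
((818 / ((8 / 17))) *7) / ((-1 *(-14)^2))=-6953 / 112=-62.08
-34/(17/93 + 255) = -93/698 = -0.13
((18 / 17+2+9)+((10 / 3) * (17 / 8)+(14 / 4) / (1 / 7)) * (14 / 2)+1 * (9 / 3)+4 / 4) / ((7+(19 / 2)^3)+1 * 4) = 96754 / 354297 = 0.27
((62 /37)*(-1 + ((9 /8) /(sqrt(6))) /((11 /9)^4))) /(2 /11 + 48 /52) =-4433 /2923 + 7932249*sqrt(6) /62248208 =-1.20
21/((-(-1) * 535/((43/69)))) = 0.02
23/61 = 0.38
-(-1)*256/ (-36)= -64/ 9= -7.11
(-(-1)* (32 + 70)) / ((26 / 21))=1071 / 13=82.38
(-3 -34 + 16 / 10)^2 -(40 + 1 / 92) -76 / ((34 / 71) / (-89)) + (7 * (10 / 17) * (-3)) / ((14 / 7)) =599473231 / 39100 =15331.80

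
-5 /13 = -0.38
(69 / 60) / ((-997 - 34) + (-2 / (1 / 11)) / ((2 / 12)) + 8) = -23 / 23100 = -0.00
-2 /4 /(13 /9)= -9 /26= -0.35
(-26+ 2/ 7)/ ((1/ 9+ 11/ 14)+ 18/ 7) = -3240/ 437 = -7.41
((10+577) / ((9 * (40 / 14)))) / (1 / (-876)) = -299957 / 15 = -19997.13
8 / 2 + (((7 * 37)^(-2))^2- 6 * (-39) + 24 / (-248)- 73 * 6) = -27912635059852 / 139495677391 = -200.10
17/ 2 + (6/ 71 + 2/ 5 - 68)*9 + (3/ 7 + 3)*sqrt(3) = -425389/ 710 + 24*sqrt(3)/ 7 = -593.20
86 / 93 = 0.92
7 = 7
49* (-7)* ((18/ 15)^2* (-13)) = 160524/ 25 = 6420.96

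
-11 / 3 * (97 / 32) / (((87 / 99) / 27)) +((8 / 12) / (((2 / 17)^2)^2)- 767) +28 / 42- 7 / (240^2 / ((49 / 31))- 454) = 5822829838303 / 2454588768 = 2372.22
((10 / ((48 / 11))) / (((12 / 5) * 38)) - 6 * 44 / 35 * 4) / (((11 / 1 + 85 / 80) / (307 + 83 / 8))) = -29318439821 / 36963360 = -793.18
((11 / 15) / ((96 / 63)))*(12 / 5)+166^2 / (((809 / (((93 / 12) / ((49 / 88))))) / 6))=2845.66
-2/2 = -1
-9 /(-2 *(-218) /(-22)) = 99 /218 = 0.45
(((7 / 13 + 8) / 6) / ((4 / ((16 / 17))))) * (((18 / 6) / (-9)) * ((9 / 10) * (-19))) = 1.91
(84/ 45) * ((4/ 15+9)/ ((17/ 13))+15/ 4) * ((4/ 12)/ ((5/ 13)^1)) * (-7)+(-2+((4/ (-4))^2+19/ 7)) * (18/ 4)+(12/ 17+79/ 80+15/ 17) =-722441557/ 6426000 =-112.42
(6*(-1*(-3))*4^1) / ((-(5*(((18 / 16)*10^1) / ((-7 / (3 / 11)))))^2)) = -758912 / 50625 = -14.99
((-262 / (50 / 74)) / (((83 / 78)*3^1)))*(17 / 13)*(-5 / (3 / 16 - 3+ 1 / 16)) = -1318384 / 4565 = -288.80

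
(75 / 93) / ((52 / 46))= 0.71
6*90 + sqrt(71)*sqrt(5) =sqrt(355) + 540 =558.84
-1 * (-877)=877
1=1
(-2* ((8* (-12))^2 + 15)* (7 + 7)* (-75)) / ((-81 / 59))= -127080100 / 9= -14120011.11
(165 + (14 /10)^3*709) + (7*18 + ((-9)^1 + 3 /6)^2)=1154373 /500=2308.75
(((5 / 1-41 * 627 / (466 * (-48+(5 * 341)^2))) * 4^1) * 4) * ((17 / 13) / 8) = 115144921951 / 8805233333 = 13.08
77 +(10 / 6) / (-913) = 210898 / 2739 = 77.00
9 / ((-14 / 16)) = -72 / 7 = -10.29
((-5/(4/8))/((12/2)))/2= -5/6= -0.83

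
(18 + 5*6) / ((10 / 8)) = 192 / 5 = 38.40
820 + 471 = 1291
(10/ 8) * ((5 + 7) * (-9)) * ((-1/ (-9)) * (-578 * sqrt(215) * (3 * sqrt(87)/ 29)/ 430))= 2601 * sqrt(18705)/ 1247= 285.27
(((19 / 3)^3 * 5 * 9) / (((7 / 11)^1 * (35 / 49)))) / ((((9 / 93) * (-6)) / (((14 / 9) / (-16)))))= 16372433 / 3888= 4211.02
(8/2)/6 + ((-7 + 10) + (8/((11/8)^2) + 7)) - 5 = 3593/363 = 9.90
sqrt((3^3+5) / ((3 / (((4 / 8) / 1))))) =4 * sqrt(3) / 3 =2.31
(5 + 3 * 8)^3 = 24389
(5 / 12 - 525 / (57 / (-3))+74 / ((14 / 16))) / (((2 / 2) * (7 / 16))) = 718964 / 2793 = 257.42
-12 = -12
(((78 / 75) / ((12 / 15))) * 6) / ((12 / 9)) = 117 / 20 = 5.85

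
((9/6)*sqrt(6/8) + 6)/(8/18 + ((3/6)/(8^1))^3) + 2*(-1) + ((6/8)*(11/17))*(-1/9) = 27648*sqrt(3)/16393 + 38252869/3344172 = 14.36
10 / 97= 0.10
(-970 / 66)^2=235225 / 1089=216.00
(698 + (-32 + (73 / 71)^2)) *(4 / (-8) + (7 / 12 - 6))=-3362635 / 852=-3946.75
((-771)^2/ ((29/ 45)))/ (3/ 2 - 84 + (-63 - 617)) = -10699938/ 8845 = -1209.72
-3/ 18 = -1/ 6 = -0.17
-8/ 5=-1.60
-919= -919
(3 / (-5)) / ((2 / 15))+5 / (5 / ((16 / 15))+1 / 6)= -1617 / 466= -3.47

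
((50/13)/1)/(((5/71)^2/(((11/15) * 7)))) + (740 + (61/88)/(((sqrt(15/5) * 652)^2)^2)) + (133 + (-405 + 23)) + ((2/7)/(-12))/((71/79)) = 20677307880436531883437/4623653815237416960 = 4472.07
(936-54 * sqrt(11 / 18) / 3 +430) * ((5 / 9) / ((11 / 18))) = 13660 / 11-30 * sqrt(22) / 11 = 1229.03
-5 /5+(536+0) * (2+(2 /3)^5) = 277405 /243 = 1141.58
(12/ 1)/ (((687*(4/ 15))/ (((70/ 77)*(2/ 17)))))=300/ 42823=0.01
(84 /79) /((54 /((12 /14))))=4 /237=0.02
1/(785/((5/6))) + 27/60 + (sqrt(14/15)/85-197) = -1851491/9420 + sqrt(210)/1275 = -196.54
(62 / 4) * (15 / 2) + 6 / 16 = 116.62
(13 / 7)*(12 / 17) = 156 / 119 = 1.31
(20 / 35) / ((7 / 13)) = 52 / 49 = 1.06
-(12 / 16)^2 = -9 / 16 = -0.56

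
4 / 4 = 1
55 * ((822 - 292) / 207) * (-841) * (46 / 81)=-49030300 / 729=-67256.93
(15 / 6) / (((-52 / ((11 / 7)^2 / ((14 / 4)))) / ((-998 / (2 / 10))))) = 169.26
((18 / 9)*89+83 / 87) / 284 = 15569 / 24708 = 0.63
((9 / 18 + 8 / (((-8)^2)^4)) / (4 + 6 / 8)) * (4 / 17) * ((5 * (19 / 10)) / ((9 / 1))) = 61681 / 2359296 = 0.03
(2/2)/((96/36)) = 3/8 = 0.38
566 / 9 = 62.89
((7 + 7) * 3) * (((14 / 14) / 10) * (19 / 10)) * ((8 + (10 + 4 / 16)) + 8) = 8379 / 40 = 209.48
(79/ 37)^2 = 6241/ 1369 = 4.56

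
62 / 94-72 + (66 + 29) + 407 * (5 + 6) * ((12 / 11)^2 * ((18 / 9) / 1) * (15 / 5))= 1503608 / 47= 31991.66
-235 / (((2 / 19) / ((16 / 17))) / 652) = -23289440 / 17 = -1369967.06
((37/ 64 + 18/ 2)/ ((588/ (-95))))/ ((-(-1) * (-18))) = 58235/ 677376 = 0.09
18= 18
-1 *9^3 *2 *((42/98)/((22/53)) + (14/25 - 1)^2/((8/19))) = -418827267/192500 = -2175.73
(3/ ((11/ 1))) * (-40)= -120/ 11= -10.91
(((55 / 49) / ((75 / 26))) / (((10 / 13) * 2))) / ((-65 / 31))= -4433 / 36750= -0.12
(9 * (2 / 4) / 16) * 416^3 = 20247552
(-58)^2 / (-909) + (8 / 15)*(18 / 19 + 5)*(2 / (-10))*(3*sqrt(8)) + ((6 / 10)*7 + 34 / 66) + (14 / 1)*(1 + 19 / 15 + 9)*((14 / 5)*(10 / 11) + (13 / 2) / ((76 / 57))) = 234270053 / 199980 - 1808*sqrt(2) / 475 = 1166.08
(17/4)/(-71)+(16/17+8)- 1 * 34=-121273/4828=-25.12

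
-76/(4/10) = -190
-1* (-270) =270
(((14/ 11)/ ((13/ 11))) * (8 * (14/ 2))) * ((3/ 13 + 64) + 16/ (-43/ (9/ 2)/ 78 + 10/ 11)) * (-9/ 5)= -23559864048/ 2566265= -9180.60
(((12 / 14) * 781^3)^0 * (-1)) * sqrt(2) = -sqrt(2) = -1.41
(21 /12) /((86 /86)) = 7 /4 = 1.75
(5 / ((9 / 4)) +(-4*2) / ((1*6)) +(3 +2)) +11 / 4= 311 / 36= 8.64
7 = 7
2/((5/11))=22/5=4.40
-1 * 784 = -784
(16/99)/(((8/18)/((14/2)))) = 28/11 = 2.55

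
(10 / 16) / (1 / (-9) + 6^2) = 45 / 2584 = 0.02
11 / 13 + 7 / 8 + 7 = 907 / 104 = 8.72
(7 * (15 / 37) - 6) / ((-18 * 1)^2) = -13 / 1332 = -0.01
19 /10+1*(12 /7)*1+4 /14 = 39 /10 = 3.90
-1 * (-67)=67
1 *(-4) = -4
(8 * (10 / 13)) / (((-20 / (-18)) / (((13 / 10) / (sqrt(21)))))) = 12 * sqrt(21) / 35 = 1.57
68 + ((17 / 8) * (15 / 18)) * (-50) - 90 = -2653 / 24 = -110.54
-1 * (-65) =65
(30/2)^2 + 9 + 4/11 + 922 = 1156.36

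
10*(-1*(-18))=180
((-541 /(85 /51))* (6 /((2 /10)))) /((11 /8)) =-77904 /11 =-7082.18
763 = 763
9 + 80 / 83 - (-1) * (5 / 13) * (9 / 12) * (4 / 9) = 10.09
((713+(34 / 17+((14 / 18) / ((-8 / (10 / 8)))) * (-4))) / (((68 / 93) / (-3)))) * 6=-4790895 / 272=-17613.58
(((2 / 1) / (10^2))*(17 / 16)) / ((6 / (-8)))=-17 / 600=-0.03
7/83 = 0.08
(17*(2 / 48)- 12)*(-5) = 1355 / 24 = 56.46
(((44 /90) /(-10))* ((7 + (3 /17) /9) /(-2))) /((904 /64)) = 15752 /1296675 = 0.01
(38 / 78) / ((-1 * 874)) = -1 / 1794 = -0.00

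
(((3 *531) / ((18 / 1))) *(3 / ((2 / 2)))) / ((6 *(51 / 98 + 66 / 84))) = 33.88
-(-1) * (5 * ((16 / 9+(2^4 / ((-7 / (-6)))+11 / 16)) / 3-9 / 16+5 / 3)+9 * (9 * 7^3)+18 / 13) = 68346053 / 2457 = 27816.87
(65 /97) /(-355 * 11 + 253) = -65 /354244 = -0.00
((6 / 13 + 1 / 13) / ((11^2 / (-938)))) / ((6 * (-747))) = 3283 / 3525093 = 0.00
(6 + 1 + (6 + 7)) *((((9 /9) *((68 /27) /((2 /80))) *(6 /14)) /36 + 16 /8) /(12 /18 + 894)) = 9070 /126819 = 0.07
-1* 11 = -11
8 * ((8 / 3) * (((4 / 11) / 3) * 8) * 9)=186.18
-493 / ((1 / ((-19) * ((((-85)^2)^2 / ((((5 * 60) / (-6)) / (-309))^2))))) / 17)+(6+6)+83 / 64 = 20318052053675075 / 64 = 317469563338673.05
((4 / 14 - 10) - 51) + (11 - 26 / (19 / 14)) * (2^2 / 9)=-77015 / 1197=-64.34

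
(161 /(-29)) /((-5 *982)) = 161 /142390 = 0.00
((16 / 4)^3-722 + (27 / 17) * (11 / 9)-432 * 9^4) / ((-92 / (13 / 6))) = 66766.49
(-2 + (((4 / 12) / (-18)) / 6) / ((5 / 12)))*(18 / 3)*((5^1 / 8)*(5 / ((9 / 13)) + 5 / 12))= -74525 / 1296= -57.50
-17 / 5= -3.40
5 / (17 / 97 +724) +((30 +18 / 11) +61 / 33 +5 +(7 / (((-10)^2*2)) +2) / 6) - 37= 113179391 / 61815600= 1.83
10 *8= 80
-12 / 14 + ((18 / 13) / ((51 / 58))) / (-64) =-21825 / 24752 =-0.88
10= 10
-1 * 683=-683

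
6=6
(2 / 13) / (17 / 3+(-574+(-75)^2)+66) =3 / 99892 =0.00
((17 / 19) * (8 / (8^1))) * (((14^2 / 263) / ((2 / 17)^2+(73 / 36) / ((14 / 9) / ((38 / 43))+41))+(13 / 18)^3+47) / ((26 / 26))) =53.27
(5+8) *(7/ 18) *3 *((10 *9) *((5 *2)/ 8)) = 6825/ 4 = 1706.25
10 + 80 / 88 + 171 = 2001 / 11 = 181.91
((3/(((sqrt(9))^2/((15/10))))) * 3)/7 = 3/14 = 0.21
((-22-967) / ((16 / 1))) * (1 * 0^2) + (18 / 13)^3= 5832 / 2197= 2.65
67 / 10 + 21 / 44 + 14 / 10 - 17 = -1853 / 220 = -8.42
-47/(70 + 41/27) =-1269/1931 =-0.66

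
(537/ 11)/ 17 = 537/ 187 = 2.87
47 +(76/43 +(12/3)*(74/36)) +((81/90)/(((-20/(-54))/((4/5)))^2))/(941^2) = 61029015875089/1070878584375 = 56.99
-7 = -7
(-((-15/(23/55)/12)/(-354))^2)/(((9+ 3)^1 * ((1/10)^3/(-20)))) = 47265625/397752984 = 0.12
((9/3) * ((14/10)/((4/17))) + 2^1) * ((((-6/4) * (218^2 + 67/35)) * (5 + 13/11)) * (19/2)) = -639901029051/7700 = -83104029.75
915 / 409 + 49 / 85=2.81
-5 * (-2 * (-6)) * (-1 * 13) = 780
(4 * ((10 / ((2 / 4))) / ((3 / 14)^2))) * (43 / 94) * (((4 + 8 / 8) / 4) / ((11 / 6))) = 842800 / 1551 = 543.39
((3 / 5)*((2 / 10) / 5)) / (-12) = -1 / 500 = -0.00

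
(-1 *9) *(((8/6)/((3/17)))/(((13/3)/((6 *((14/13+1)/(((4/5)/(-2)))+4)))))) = 18972/169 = 112.26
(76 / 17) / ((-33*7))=-76 / 3927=-0.02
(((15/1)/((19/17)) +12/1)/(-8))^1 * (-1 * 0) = 0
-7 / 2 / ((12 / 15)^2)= -175 / 32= -5.47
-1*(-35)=35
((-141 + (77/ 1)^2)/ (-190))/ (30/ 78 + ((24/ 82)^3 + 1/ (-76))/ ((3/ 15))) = -10371783448/ 151232175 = -68.58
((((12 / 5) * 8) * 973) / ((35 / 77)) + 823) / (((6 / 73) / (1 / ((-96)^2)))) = 55.34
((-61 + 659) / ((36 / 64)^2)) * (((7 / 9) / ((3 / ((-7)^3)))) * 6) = -735128576 / 729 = -1008406.83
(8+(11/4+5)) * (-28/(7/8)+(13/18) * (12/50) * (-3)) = -51219/100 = -512.19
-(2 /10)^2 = -1 /25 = -0.04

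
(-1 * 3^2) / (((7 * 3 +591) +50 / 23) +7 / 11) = -253 / 17283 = -0.01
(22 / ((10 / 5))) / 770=1 / 70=0.01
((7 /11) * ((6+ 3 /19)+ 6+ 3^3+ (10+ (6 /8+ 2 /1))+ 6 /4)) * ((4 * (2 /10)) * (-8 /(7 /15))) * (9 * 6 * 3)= -1434672 /19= -75509.05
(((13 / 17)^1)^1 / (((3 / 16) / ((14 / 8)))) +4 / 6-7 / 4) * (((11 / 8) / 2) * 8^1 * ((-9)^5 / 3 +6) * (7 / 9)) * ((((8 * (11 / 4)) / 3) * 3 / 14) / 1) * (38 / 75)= -3724547827 / 9180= -405724.16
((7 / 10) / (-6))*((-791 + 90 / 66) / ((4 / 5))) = 30401 / 264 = 115.16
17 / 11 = 1.55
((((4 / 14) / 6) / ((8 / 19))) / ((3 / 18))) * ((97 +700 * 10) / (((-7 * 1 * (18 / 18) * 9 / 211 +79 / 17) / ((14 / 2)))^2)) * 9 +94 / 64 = 218608670968889 / 1946380832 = 112315.47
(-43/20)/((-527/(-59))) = -0.24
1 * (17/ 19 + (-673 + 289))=-7279/ 19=-383.11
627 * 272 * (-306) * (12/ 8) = -78279696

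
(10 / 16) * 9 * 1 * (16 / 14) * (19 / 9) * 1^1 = 95 / 7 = 13.57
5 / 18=0.28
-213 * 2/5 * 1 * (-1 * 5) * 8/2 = 1704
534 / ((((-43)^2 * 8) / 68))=4539 / 1849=2.45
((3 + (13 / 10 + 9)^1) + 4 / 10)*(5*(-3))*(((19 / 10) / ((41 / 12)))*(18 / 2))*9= -1897587 / 205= -9256.52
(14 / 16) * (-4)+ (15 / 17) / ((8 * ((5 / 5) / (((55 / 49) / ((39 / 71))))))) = -283687 / 86632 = -3.27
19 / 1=19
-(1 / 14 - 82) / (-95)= -1147 / 1330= -0.86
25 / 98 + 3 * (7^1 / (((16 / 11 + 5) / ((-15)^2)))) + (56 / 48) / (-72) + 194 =1392133879 / 1502928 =926.28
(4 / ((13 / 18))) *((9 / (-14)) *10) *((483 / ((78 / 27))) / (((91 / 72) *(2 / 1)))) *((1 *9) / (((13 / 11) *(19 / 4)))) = -14341821120 / 3798613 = -3775.54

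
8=8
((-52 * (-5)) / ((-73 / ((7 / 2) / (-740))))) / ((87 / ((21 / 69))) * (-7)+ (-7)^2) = -91 / 10544704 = -0.00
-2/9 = -0.22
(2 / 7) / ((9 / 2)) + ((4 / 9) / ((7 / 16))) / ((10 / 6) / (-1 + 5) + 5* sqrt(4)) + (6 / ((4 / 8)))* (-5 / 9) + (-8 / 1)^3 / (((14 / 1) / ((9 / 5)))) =-81376 / 1125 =-72.33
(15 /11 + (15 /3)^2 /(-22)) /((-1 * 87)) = -0.00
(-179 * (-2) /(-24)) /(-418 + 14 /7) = 179 /4992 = 0.04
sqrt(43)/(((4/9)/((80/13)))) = 180 * sqrt(43)/13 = 90.80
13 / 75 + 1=1.17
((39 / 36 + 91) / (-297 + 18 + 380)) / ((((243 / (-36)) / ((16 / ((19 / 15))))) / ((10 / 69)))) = -884000 / 3575097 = -0.25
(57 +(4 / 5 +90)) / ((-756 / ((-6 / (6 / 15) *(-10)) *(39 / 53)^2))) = -624455 / 39326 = -15.88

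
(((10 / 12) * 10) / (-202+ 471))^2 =625 / 651249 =0.00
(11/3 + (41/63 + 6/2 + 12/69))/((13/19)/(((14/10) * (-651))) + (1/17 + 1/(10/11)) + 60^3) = 7608378050/219374791600269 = 0.00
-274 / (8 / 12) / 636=-137 / 212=-0.65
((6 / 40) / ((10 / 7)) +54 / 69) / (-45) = -1361 / 69000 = -0.02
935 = 935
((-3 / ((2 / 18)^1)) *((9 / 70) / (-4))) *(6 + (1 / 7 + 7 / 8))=95499 / 15680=6.09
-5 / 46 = -0.11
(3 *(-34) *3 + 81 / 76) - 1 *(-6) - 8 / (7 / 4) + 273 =-16229 / 532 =-30.51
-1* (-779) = 779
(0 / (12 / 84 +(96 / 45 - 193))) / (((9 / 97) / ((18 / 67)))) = 0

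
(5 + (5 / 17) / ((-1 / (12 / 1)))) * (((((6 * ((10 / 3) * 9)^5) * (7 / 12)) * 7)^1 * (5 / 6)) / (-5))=-2480625000 / 17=-145919117.65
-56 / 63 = -8 / 9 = -0.89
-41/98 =-0.42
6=6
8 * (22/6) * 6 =176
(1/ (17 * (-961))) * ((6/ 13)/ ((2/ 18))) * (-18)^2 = -17496/ 212381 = -0.08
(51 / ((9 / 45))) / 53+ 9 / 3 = 414 / 53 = 7.81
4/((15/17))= 68/15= 4.53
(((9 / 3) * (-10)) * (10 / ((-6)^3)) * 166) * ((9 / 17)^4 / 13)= 1512675 / 1085773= 1.39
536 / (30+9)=536 / 39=13.74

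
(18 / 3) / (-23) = -6 / 23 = -0.26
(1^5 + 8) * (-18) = -162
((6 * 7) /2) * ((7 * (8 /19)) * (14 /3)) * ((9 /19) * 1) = 49392 /361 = 136.82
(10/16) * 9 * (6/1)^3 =1215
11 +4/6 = 35/3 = 11.67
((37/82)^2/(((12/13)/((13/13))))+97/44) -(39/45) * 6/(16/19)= -16641407/4437840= -3.75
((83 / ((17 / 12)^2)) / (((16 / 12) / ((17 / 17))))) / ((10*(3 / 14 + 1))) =62748 / 24565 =2.55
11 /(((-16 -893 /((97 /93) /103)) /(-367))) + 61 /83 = 554393426 /710114717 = 0.78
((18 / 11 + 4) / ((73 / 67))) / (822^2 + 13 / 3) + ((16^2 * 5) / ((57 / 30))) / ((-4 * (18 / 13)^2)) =-220069508784982 / 2505081387105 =-87.85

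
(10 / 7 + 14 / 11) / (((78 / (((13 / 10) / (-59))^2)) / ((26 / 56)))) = 2197 / 281438850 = 0.00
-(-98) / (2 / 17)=833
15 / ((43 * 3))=5 / 43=0.12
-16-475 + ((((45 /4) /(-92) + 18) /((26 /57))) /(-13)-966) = -181602491 /124384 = -1460.01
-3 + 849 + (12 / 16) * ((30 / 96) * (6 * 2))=848.81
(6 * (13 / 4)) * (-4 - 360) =-7098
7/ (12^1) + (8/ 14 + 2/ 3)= 51/ 28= 1.82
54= 54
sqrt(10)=3.16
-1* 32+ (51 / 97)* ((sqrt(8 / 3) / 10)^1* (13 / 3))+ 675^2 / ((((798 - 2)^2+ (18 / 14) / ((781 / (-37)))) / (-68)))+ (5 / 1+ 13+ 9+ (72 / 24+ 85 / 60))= -49.11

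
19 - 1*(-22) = 41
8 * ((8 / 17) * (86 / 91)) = 5504 / 1547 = 3.56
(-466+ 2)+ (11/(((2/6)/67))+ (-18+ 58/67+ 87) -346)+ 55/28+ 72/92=63583435/43148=1473.61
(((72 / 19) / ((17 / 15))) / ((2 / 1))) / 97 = 540 / 31331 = 0.02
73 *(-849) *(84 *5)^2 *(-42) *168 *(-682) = -52610457440217600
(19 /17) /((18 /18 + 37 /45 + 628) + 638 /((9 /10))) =855 /1024114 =0.00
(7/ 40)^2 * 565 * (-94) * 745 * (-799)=30981713189/ 32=968178537.16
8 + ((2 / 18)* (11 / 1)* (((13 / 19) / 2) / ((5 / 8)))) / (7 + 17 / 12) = 232568 / 28785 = 8.08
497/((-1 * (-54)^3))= 497/157464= 0.00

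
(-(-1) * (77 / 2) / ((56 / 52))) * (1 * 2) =143 / 2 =71.50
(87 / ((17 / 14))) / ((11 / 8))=9744 / 187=52.11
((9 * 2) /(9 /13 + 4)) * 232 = 54288 /61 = 889.97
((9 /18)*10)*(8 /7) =40 /7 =5.71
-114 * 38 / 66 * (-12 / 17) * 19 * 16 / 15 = 877952 / 935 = 938.99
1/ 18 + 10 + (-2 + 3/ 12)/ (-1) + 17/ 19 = 12.70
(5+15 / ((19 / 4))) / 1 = 155 / 19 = 8.16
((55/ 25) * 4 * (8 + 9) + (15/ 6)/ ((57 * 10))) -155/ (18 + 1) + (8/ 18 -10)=451067/ 3420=131.89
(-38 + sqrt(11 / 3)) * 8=-288.68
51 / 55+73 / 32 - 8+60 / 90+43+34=384781 / 5280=72.88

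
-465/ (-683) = 465/ 683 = 0.68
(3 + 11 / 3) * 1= 20 / 3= 6.67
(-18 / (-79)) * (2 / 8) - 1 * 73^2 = -841973 / 158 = -5328.94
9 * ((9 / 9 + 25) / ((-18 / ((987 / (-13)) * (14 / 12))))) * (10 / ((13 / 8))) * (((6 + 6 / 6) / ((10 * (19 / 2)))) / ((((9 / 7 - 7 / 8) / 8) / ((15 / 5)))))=173332992 / 5681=30511.00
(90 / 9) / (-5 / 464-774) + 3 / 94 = 641263 / 33759254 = 0.02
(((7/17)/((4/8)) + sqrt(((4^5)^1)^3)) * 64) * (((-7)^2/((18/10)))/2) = 1455809600/51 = 28545286.27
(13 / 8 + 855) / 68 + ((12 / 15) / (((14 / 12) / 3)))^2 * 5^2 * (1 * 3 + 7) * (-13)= -366276683 / 26656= -13740.87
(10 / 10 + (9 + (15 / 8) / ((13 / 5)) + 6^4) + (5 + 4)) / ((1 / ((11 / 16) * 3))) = 2713.67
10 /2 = 5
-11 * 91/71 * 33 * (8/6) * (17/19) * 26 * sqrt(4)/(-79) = 38934896/106571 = 365.34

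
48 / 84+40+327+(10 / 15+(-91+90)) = 7712 / 21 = 367.24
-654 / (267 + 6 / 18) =-981 / 401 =-2.45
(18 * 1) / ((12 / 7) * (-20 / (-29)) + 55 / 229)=836766 / 66125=12.65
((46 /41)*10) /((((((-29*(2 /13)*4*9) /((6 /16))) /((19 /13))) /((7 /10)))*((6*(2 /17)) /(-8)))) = 52003 /171216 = 0.30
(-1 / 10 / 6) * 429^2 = -61347 / 20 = -3067.35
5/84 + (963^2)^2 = 72241114021529/84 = 860013262161.06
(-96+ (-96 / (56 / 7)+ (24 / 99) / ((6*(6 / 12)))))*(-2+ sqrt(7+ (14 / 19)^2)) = 21368 / 99 - 10684*sqrt(2723) / 1881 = -80.56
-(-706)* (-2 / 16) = -353 / 4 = -88.25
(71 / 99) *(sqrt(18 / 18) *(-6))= -142 / 33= -4.30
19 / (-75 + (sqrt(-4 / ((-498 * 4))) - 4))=-747498 / 3108017 - 19 * sqrt(498) / 3108017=-0.24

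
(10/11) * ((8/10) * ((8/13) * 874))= 55936/143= 391.16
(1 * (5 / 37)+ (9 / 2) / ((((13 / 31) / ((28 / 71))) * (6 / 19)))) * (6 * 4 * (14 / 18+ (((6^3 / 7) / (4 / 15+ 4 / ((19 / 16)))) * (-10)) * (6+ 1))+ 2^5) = -5104100687776 / 26535327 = -192351.15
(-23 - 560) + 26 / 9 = -5221 / 9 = -580.11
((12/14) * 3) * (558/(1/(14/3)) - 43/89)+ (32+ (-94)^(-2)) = 37029644343/5504828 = 6726.76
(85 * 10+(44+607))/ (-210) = -7.15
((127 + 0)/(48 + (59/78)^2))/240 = 64389/5910260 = 0.01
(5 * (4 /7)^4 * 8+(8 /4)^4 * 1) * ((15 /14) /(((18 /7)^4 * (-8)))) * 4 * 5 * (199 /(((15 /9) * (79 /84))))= -3025795 /19197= -157.62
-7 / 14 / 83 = -1 / 166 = -0.01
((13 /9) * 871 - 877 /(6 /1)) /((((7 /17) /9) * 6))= 4050.65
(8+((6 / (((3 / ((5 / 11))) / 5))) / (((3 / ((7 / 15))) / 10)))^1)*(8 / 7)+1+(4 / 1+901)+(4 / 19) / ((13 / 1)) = 158031890 / 171171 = 923.24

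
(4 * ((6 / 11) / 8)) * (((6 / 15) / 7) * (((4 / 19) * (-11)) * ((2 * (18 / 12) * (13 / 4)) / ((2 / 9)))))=-1053 / 665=-1.58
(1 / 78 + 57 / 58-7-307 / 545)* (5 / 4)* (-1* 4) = 4048312 / 123279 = 32.84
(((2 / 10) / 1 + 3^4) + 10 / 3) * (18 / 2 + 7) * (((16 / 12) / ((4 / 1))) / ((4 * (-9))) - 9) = -4935056 / 405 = -12185.32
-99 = -99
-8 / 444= -2 / 111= -0.02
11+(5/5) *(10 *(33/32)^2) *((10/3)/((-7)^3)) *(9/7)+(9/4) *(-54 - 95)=-324.38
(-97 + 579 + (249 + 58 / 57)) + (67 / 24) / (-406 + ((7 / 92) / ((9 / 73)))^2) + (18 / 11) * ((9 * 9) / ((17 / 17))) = 150743927721529 / 174359911341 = 864.56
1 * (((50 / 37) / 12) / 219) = 25 / 48618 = 0.00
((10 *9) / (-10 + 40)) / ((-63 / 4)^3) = -64 / 83349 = -0.00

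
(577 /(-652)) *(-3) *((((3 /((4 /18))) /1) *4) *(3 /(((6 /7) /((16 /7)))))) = 186948 /163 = 1146.92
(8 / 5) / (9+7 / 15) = 12 / 71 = 0.17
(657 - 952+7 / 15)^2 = 19518724 / 225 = 86749.88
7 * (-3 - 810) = -5691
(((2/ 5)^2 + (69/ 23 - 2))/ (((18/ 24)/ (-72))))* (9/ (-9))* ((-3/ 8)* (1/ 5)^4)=-1044/ 15625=-0.07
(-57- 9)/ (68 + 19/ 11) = -726/ 767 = -0.95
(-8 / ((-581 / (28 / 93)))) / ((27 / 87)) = 928 / 69471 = 0.01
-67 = -67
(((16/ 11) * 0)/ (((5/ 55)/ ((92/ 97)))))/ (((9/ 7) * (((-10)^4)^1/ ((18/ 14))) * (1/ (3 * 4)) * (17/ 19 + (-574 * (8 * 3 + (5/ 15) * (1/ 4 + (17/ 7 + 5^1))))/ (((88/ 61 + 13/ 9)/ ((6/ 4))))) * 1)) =0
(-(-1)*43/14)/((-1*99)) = -43/1386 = -0.03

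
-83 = -83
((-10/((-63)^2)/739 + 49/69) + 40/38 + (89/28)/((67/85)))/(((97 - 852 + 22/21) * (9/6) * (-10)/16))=7963002728644/971218515001455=0.01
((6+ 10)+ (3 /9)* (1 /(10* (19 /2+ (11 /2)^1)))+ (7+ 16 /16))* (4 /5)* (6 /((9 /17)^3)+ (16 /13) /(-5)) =771.72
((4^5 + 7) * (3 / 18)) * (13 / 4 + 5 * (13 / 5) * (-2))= -93821 / 24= -3909.21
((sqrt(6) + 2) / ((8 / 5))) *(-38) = -95 *sqrt(6) / 4 - 95 / 2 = -105.68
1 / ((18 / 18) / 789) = 789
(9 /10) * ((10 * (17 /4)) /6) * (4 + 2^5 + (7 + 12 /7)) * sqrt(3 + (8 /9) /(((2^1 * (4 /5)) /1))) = 5321 * sqrt(2) /14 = 537.50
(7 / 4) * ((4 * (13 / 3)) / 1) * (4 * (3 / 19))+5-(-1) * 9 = 630 / 19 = 33.16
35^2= 1225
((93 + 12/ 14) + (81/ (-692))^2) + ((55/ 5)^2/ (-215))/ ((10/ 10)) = 67246210817/ 720690320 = 93.31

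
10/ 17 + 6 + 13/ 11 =1453/ 187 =7.77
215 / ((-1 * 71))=-215 / 71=-3.03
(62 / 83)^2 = 3844 / 6889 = 0.56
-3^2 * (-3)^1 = 27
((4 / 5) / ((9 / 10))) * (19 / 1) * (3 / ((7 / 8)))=1216 / 21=57.90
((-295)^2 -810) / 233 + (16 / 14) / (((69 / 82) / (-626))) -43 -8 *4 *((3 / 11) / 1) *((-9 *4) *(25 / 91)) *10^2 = 130485414260 / 16093077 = 8108.17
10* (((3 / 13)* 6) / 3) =60 / 13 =4.62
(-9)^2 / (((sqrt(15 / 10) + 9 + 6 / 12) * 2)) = 1539 / 355 - 81 * sqrt(6) / 355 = 3.78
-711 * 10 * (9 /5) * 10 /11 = -127980 /11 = -11634.55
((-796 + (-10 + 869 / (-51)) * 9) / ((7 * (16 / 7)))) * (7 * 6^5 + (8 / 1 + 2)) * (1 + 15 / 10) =-2404839245 / 272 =-8841320.75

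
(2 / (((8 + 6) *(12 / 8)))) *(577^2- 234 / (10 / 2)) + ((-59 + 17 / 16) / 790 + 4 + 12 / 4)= 31709.99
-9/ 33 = -3/ 11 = -0.27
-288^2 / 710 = -41472 / 355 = -116.82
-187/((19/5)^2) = -4675/361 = -12.95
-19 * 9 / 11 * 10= -1710 / 11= -155.45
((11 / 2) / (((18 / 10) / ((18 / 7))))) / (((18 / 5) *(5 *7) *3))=55 / 2646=0.02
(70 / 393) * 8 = 560 / 393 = 1.42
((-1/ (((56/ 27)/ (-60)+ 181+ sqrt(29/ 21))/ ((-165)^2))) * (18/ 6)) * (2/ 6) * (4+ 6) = -28284050458125/ 18799704596+ 7442634375 * sqrt(609)/ 18799704596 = -1494.72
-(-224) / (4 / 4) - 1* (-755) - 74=905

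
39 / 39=1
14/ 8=7/ 4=1.75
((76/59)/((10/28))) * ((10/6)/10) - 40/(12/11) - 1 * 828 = -764698/885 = -864.07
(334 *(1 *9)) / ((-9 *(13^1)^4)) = -334 / 28561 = -0.01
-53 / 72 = -0.74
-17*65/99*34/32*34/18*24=-319345/594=-537.62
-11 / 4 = -2.75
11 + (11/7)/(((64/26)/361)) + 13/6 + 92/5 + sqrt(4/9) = 882649/3360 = 262.69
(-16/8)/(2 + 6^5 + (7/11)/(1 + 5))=-132/513355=-0.00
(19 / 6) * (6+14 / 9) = 646 / 27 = 23.93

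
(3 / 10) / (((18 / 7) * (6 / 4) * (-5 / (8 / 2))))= -14 / 225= -0.06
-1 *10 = -10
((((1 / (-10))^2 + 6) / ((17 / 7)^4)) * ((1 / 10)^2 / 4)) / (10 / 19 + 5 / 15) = 1678593 / 3340840000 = 0.00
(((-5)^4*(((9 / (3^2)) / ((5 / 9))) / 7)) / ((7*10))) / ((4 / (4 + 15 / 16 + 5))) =35775 / 6272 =5.70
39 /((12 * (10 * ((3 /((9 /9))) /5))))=13 /24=0.54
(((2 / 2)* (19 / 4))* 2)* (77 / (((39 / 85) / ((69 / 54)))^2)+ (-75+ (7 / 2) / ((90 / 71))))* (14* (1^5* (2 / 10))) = 86016523607 / 6160050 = 13963.61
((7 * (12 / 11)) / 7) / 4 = 3 / 11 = 0.27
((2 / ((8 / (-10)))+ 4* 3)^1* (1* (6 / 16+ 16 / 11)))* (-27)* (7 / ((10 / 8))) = -578151 / 220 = -2627.96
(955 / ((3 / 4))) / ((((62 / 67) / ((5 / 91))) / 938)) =85739900 / 1209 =70918.03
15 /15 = 1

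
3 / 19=0.16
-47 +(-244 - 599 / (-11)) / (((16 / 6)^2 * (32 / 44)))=-83.65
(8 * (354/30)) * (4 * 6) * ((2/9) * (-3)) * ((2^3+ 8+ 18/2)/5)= -7552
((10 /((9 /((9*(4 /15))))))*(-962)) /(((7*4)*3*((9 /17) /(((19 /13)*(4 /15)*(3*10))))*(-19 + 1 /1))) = 191216 /5103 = 37.47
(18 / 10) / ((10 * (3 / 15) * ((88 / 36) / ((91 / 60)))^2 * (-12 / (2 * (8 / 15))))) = -74529 / 2420000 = -0.03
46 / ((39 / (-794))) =-36524 / 39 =-936.51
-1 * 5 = -5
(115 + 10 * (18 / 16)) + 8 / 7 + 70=5527 / 28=197.39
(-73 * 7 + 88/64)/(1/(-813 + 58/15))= 16494183/40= 412354.58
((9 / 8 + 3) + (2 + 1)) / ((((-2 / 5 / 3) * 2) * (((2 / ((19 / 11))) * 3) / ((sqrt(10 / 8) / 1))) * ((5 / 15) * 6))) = -5415 * sqrt(5) / 2816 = -4.30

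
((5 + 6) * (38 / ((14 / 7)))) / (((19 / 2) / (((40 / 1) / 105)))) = 176 / 21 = 8.38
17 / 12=1.42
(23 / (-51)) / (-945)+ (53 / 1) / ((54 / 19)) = 18.65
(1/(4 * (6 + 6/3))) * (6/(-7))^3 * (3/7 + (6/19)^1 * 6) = -0.05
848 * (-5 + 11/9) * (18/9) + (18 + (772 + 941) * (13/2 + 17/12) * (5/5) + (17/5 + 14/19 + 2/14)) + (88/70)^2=6014445359/837900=7178.00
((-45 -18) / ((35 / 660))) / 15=-396 / 5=-79.20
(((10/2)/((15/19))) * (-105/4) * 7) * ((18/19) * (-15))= 33075/2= 16537.50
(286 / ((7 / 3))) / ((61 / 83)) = 71214 / 427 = 166.78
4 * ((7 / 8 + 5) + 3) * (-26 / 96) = -923 / 96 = -9.61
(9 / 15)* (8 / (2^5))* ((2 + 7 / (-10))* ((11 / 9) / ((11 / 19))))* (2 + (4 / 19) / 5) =1261 / 1500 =0.84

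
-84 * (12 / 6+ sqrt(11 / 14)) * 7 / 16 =-147 / 2 -21 * sqrt(154) / 8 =-106.08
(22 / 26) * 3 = 33 / 13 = 2.54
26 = 26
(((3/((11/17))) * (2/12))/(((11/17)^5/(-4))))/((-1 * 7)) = 48275138/12400927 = 3.89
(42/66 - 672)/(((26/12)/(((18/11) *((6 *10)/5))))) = -9570960/1573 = -6084.53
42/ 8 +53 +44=409/ 4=102.25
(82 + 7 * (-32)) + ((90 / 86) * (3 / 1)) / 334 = -2039269 / 14362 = -141.99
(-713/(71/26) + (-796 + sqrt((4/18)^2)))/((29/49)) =-33091856/18531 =-1785.76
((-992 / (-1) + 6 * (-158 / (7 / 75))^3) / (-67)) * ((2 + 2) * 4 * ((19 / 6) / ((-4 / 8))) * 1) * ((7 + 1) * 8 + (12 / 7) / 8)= -1364299017262698112 / 482601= -2826970970351.69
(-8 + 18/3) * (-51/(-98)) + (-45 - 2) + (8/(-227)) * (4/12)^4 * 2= -43283782/900963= -48.04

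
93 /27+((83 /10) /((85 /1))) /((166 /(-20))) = 2626 /765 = 3.43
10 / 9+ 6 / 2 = 37 / 9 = 4.11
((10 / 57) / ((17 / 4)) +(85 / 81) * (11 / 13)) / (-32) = -316045 / 10883808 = -0.03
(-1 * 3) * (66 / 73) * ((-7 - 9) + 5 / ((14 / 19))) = 12771 / 511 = 24.99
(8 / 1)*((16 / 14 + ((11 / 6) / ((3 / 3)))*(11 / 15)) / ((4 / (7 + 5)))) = 6268 / 105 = 59.70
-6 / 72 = -0.08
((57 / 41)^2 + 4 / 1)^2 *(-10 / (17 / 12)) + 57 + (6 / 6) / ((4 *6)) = -220682963767 / 1152910488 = -191.41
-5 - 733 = -738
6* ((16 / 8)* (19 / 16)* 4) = 57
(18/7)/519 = 6/1211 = 0.00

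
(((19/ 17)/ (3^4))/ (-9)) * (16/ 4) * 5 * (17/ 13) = -380/ 9477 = -0.04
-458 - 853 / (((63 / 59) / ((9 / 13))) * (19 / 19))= -92005 / 91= -1011.04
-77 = -77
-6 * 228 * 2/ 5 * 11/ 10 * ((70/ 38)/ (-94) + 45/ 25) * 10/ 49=-12592008/ 57575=-218.71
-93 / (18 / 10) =-155 / 3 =-51.67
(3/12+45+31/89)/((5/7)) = 63.84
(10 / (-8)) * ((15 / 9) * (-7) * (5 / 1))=875 / 12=72.92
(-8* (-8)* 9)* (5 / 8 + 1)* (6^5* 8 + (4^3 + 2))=58288464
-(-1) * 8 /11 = 0.73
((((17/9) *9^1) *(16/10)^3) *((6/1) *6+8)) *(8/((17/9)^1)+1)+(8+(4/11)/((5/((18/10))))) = 22066092/1375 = 16048.07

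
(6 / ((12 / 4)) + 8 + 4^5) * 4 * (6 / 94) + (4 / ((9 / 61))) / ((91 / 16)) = 220120 / 819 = 268.77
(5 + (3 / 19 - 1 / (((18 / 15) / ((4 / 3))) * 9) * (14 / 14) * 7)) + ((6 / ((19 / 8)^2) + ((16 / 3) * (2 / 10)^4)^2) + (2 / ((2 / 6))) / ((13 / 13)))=129728175494 / 11422265625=11.36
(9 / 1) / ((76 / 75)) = 675 / 76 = 8.88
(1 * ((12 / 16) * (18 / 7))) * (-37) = -999 / 14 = -71.36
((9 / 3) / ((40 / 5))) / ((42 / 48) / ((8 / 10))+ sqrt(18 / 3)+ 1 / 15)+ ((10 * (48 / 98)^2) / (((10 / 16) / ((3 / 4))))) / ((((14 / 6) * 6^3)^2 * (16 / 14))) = -10109346769 / 108117851142+ 86400 * sqrt(6) / 1072151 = 0.10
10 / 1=10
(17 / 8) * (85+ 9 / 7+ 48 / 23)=60469 / 322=187.79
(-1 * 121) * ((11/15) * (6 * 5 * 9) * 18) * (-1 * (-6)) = -2587464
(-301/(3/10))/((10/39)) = -3913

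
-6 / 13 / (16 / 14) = -21 / 52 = -0.40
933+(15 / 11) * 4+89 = 11302 / 11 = 1027.45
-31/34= -0.91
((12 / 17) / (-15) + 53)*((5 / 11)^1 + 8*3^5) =96271889 / 935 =102964.59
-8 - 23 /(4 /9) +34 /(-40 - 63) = -24753 /412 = -60.08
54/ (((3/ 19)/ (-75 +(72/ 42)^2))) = -1207602/ 49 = -24644.94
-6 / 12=-1 / 2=-0.50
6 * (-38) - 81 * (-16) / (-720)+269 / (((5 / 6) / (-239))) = -77379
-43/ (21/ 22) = -946/ 21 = -45.05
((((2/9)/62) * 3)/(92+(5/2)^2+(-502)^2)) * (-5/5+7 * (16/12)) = 0.00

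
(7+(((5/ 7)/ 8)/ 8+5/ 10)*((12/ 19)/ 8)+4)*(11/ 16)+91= 26854405/ 272384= 98.59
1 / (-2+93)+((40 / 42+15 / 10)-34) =-17219 / 546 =-31.54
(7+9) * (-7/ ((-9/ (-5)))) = -560/ 9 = -62.22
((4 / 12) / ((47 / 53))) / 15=53 / 2115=0.03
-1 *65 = -65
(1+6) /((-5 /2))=-14 /5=-2.80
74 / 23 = 3.22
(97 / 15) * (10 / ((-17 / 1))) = -194 / 51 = -3.80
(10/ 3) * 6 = 20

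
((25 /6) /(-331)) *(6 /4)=-25 /1324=-0.02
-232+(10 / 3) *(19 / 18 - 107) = -15799 / 27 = -585.15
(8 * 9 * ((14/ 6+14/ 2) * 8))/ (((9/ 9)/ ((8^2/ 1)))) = 344064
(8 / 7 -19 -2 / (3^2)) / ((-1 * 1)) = 1139 / 63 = 18.08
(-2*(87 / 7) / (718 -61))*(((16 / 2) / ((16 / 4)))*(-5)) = 580 / 1533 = 0.38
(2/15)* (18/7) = 12/35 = 0.34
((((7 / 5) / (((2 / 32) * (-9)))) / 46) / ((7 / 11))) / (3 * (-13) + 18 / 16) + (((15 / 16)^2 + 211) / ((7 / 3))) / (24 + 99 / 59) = 1988597567 / 561980160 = 3.54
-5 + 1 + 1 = -3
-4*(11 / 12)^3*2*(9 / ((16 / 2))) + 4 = -2.93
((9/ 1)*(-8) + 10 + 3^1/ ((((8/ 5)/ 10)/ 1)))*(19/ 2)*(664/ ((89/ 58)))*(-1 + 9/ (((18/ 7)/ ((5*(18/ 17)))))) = -3116614.78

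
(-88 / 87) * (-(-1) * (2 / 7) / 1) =-176 / 609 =-0.29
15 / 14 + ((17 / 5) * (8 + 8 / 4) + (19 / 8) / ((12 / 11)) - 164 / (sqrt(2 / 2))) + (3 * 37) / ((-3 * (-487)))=-126.68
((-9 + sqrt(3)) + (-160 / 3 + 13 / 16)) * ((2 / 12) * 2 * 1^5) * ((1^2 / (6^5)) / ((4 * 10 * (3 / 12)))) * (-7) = 20671 / 11197440 - 7 * sqrt(3) / 233280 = 0.00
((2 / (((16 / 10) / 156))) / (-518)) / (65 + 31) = -65 / 16576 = -0.00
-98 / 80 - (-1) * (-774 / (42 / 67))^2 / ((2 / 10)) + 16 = 14940318759 / 1960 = 7622611.61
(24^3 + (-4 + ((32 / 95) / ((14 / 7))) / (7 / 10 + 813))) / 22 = 628.18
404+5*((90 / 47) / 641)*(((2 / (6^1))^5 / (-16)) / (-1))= 2629002553 / 6507432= 404.00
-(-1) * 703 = 703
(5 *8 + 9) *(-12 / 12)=-49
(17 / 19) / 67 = 0.01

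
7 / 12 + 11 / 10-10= -499 / 60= -8.32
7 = 7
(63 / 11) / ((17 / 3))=189 / 187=1.01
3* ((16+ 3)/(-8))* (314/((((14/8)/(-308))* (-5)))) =-393756/5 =-78751.20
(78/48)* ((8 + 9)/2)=221/16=13.81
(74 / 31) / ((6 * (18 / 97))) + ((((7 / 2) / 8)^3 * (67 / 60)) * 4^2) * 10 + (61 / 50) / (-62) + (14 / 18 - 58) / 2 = -123476741 / 10713600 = -11.53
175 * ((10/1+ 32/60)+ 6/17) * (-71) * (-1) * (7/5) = 9657704/51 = 189366.75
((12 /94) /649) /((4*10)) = 3 /610060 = 0.00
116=116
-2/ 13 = -0.15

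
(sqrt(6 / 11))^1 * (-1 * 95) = -95 * sqrt(66) / 11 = -70.16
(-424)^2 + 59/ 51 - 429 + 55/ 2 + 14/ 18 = 54889189/ 306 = 179376.43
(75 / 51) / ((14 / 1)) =25 / 238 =0.11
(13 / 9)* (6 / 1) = 26 / 3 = 8.67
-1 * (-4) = 4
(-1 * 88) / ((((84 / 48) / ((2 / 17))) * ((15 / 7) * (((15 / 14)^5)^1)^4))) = -0.69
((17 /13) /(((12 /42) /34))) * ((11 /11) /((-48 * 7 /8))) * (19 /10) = -5491 /780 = -7.04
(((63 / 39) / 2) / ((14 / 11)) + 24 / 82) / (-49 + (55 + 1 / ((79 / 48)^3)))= 324912701 / 2180912344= 0.15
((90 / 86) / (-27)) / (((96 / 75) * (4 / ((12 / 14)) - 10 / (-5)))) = -25 / 5504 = -0.00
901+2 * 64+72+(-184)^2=34957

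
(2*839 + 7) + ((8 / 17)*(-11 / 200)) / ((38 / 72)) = 13605979 / 8075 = 1684.95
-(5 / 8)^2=-25 / 64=-0.39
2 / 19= 0.11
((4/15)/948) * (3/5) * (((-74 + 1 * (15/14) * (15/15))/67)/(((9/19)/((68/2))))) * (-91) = 4287179/3572775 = 1.20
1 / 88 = 0.01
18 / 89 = 0.20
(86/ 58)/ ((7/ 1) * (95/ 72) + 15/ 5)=0.12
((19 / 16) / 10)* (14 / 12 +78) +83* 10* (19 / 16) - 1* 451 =104453 / 192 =544.03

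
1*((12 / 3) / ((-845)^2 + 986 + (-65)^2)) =1 / 179809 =0.00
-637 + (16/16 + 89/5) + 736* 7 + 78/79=1791241/395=4534.79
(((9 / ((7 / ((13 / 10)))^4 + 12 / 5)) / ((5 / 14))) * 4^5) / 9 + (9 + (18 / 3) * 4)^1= 1095602663 / 30098183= 36.40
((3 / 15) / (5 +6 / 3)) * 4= 4 / 35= 0.11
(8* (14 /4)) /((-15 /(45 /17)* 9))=-28 /51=-0.55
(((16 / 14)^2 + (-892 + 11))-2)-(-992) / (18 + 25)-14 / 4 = -3632991 / 4214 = -862.12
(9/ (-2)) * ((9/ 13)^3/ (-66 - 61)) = 6561/ 558038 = 0.01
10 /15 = 0.67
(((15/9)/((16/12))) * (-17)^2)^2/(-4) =-2088025/64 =-32625.39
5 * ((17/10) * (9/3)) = 25.50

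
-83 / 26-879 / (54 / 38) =-145489 / 234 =-621.75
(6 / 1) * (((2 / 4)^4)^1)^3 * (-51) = -153 / 2048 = -0.07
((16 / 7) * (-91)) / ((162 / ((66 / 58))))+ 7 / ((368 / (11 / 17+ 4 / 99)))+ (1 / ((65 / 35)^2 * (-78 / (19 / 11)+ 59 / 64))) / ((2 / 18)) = -738157918812557 / 489832402028112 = -1.51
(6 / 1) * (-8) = -48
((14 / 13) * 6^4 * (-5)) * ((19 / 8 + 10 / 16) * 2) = -544320 / 13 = -41870.77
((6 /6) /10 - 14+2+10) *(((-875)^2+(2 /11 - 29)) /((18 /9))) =-80004801 /110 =-727316.37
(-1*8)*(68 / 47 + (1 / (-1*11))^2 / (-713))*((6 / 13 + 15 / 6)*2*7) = -2299674664 / 4792073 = -479.89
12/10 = 6/5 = 1.20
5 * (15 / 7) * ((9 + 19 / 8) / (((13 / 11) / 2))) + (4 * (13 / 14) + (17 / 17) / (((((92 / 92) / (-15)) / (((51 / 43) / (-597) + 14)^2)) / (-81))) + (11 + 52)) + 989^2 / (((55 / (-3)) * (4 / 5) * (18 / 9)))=9246521310114485 / 45104905384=205000.35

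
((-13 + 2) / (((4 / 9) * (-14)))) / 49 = 0.04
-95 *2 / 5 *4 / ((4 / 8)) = -304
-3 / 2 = -1.50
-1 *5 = -5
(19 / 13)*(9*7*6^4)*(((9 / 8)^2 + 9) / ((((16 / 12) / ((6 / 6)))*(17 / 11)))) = 2102124717 / 3536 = 594492.28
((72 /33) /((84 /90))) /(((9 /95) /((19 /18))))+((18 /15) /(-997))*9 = 89941828 /3454605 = 26.04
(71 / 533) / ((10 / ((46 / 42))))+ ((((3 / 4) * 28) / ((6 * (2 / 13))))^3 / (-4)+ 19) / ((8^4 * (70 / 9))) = -0.08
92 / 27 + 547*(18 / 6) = 44399 / 27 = 1644.41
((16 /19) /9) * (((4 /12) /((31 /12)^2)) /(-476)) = -0.00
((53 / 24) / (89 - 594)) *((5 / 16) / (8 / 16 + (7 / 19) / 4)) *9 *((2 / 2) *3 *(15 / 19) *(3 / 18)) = -53 / 6464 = -0.01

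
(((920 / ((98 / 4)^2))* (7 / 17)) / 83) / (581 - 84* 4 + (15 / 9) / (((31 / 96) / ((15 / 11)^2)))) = 2760736 / 92438359027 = 0.00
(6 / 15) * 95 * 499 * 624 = 11832288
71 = 71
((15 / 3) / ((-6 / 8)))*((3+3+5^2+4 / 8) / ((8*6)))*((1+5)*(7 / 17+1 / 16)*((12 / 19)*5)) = -203175 / 5168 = -39.31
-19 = -19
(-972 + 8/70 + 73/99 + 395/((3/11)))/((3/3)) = 1653446/3465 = 477.18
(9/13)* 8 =72/13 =5.54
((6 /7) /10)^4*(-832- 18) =-2754 /60025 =-0.05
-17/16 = -1.06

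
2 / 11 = 0.18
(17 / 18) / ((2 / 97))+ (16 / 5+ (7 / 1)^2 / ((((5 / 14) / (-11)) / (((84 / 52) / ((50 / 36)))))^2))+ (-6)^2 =62965.27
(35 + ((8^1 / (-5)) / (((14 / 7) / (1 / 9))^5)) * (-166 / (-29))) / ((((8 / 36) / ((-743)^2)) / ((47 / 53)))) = 293412184751017 / 3805380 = 77104568.99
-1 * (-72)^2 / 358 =-2592 / 179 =-14.48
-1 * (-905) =905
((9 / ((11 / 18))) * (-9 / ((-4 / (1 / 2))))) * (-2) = -729 / 22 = -33.14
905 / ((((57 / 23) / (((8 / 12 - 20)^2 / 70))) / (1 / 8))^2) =67721448469 / 1031622480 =65.65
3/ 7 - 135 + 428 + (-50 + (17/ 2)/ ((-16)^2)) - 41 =725623/ 3584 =202.46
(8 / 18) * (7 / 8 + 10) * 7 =203 / 6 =33.83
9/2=4.50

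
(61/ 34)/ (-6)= -61/ 204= -0.30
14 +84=98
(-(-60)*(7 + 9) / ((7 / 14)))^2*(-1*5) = -18432000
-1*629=-629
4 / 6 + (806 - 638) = 506 / 3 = 168.67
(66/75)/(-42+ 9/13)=-286/13425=-0.02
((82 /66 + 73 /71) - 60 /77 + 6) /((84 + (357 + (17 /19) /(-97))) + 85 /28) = 39381224 /2334192663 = 0.02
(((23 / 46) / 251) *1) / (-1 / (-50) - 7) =-25 / 87599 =-0.00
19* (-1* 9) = -171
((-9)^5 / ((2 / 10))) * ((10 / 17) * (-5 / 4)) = 7381125 / 34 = 217091.91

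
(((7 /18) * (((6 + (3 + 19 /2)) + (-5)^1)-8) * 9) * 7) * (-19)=-10241 /4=-2560.25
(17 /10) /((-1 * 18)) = -17 /180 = -0.09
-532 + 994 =462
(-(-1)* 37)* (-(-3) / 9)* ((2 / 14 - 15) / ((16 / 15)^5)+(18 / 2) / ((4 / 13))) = 209236443 / 917504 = 228.05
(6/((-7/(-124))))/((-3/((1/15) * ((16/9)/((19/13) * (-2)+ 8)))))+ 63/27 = 1.51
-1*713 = -713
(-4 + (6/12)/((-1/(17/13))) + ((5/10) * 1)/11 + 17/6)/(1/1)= -1523/858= -1.78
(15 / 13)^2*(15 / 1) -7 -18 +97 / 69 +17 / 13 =-27008 / 11661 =-2.32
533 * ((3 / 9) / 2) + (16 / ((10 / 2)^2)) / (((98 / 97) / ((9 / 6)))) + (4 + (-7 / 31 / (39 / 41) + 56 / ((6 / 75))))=2350523377 / 2962050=793.55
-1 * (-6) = 6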